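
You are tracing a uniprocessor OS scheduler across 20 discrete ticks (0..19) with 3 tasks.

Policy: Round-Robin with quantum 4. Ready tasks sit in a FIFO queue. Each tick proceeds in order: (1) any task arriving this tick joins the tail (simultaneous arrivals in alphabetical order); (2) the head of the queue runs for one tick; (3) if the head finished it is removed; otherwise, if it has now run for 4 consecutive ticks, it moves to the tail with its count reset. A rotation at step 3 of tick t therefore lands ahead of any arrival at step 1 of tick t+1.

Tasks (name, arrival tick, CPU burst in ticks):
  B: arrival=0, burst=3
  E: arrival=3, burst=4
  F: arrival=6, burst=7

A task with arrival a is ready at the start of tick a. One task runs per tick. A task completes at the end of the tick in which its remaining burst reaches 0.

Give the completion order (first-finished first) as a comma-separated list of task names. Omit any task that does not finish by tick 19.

t=0: queue=[B] q_used=0 → run B
t=1: queue=[B] q_used=1 → run B
t=2: queue=[B] q_used=2 → run B
t=3: queue=[E] q_used=0 → run E
t=4: queue=[E] q_used=1 → run E
t=5: queue=[E] q_used=2 → run E
t=6: queue=[E,F] q_used=3 → run E
t=7: queue=[F] q_used=0 → run F
t=8: queue=[F] q_used=1 → run F
t=9: queue=[F] q_used=2 → run F
t=10: queue=[F] q_used=3 → run F
t=11: queue=[F] q_used=0 → run F
t=12: queue=[F] q_used=1 → run F
t=13: queue=[F] q_used=2 → run F
t=14: (idle)
t=15: (idle)
t=16: (idle)
t=17: (idle)
t=18: (idle)
t=19: (idle)

completion order = B, E, F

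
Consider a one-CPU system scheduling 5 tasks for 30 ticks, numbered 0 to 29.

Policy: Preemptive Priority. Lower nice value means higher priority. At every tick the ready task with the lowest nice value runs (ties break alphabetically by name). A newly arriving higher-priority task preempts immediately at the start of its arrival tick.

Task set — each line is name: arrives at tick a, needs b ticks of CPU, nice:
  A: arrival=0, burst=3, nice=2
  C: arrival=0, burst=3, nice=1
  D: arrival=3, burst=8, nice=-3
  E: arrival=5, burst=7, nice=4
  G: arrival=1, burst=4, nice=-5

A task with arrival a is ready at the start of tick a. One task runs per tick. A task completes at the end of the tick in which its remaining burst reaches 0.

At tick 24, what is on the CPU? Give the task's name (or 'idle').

t=0: ready={A,C} → run C
t=1: ready={A,C,G} → run G
t=2: ready={A,C,G} → run G
t=3: ready={A,C,D,G} → run G
t=4: ready={A,C,D,G} → run G
t=5: ready={A,C,D,E} → run D
t=6: ready={A,C,D,E} → run D
t=7: ready={A,C,D,E} → run D
t=8: ready={A,C,D,E} → run D
t=9: ready={A,C,D,E} → run D
t=10: ready={A,C,D,E} → run D
t=11: ready={A,C,D,E} → run D
t=12: ready={A,C,D,E} → run D
t=13: ready={A,C,E} → run C
t=14: ready={A,C,E} → run C
t=15: ready={A,E} → run A
t=16: ready={A,E} → run A
t=17: ready={A,E} → run A
t=18: ready={E} → run E
t=19: ready={E} → run E
t=20: ready={E} → run E
t=21: ready={E} → run E
t=22: ready={E} → run E
t=23: ready={E} → run E
t=24: ready={E} → run E
t=25: (idle)
t=26: (idle)
t=27: (idle)
t=28: (idle)
t=29: (idle)

running at tick 24 = E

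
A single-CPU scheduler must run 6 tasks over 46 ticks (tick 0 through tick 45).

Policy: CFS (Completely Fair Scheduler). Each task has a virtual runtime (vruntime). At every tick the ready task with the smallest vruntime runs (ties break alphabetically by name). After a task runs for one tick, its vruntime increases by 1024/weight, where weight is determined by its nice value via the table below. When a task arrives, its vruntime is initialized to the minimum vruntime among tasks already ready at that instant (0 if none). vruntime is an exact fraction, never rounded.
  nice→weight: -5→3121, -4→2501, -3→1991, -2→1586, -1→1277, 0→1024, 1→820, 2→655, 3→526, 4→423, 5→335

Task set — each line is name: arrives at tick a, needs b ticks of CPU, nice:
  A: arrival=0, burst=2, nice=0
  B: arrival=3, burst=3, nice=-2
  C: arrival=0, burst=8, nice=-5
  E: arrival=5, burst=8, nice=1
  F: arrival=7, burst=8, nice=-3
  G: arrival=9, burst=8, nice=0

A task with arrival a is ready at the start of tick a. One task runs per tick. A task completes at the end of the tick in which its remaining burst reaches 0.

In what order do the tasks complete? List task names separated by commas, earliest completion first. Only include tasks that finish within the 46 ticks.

completion order = A, B, C, F, G, E

t=0: vr[A=0 C=0] → run A
t=1: vr[A=1 C=0] → run C
t=2: vr[A=1 C=1024/3121] → run C
t=3: vr[A=1 B=2048/3121 C=2048/3121] → run B
t=4: vr[A=1 B=3222016/2474953 C=2048/3121] → run C
t=5: vr[A=1 B=3222016/2474953 C=3072/3121 E=3072/3121] → run C
t=6: vr[A=1 B=3222016/2474953 C=4096/3121 E=3072/3121] → run E
t=7: vr[A=1 B=3222016/2474953 C=4096/3121 E=1428736/639805 F=1] → run A
t=8: vr[B=3222016/2474953 C=4096/3121 E=1428736/639805 F=1] → run F
t=9: vr[B=3222016/2474953 C=4096/3121 E=1428736/639805 F=3015/1991 G=3222016/2474953] → run B
t=10: vr[B=4819968/2474953 C=4096/3121 E=1428736/639805 F=3015/1991 G=3222016/2474953] → run G
t=11: vr[B=4819968/2474953 C=4096/3121 E=1428736/639805 F=3015/1991 G=5696969/2474953] → run C
t=12: vr[B=4819968/2474953 C=5120/3121 E=1428736/639805 F=3015/1991 G=5696969/2474953] → run F
t=13: vr[B=4819968/2474953 C=5120/3121 E=1428736/639805 F=4039/1991 G=5696969/2474953] → run C
t=14: vr[B=4819968/2474953 C=6144/3121 E=1428736/639805 F=4039/1991 G=5696969/2474953] → run B
t=15: vr[C=6144/3121 E=1428736/639805 F=4039/1991 G=5696969/2474953] → run C
t=16: vr[C=7168/3121 E=1428736/639805 F=4039/1991 G=5696969/2474953] → run F
t=17: vr[C=7168/3121 E=1428736/639805 F=5063/1991 G=5696969/2474953] → run E
t=18: vr[C=7168/3121 E=2227712/639805 F=5063/1991 G=5696969/2474953] → run C
t=19: vr[E=2227712/639805 F=5063/1991 G=5696969/2474953] → run G
t=20: vr[E=2227712/639805 F=5063/1991 G=8171922/2474953] → run F
t=21: vr[E=2227712/639805 F=6087/1991 G=8171922/2474953] → run F
t=22: vr[E=2227712/639805 F=7111/1991 G=8171922/2474953] → run G
t=23: vr[E=2227712/639805 F=7111/1991 G=10646875/2474953] → run E
t=24: vr[E=3026688/639805 F=7111/1991 G=10646875/2474953] → run F
t=25: vr[E=3026688/639805 F=8135/1991 G=10646875/2474953] → run F
t=26: vr[E=3026688/639805 F=9159/1991 G=10646875/2474953] → run G
t=27: vr[E=3026688/639805 F=9159/1991 G=13121828/2474953] → run F
t=28: vr[E=3026688/639805 G=13121828/2474953] → run E
t=29: vr[E=3825664/639805 G=13121828/2474953] → run G
t=30: vr[E=3825664/639805 G=15596781/2474953] → run E
t=31: vr[E=924928/127961 G=15596781/2474953] → run G
t=32: vr[E=924928/127961 G=18071734/2474953] → run E
t=33: vr[E=5423616/639805 G=18071734/2474953] → run G
t=34: vr[E=5423616/639805 G=20546687/2474953] → run G
t=35: vr[E=5423616/639805] → run E
t=36: vr[E=6222592/639805] → run E
t=37: (idle)
t=38: (idle)
t=39: (idle)
t=40: (idle)
t=41: (idle)
t=42: (idle)
t=43: (idle)
t=44: (idle)
t=45: (idle)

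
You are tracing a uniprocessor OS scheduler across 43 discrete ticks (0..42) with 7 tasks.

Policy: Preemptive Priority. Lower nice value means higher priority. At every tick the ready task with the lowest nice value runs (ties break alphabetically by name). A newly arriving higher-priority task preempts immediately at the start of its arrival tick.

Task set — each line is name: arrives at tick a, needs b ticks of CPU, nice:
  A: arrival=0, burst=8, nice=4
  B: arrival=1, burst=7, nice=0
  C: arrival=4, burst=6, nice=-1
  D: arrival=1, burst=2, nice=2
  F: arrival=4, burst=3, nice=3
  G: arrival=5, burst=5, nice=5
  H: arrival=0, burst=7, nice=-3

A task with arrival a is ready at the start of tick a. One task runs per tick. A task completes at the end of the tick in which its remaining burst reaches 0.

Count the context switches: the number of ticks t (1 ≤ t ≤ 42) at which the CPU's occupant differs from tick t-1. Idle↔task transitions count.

t=0: ready={A,H} → run H
t=1: ready={A,B,D,H} → run H
t=2: ready={A,B,D,H} → run H
t=3: ready={A,B,D,H} → run H
t=4: ready={A,B,C,D,F,H} → run H
t=5: ready={A,B,C,D,F,G,H} → run H
t=6: ready={A,B,C,D,F,G,H} → run H
t=7: ready={A,B,C,D,F,G} → run C
t=8: ready={A,B,C,D,F,G} → run C
t=9: ready={A,B,C,D,F,G} → run C
t=10: ready={A,B,C,D,F,G} → run C
t=11: ready={A,B,C,D,F,G} → run C
t=12: ready={A,B,C,D,F,G} → run C
t=13: ready={A,B,D,F,G} → run B
t=14: ready={A,B,D,F,G} → run B
t=15: ready={A,B,D,F,G} → run B
t=16: ready={A,B,D,F,G} → run B
t=17: ready={A,B,D,F,G} → run B
t=18: ready={A,B,D,F,G} → run B
t=19: ready={A,B,D,F,G} → run B
t=20: ready={A,D,F,G} → run D
t=21: ready={A,D,F,G} → run D
t=22: ready={A,F,G} → run F
t=23: ready={A,F,G} → run F
t=24: ready={A,F,G} → run F
t=25: ready={A,G} → run A
t=26: ready={A,G} → run A
t=27: ready={A,G} → run A
t=28: ready={A,G} → run A
t=29: ready={A,G} → run A
t=30: ready={A,G} → run A
t=31: ready={A,G} → run A
t=32: ready={A,G} → run A
t=33: ready={G} → run G
t=34: ready={G} → run G
t=35: ready={G} → run G
t=36: ready={G} → run G
t=37: ready={G} → run G
t=38: (idle)
t=39: (idle)
t=40: (idle)
t=41: (idle)
t=42: (idle)

context switches = 7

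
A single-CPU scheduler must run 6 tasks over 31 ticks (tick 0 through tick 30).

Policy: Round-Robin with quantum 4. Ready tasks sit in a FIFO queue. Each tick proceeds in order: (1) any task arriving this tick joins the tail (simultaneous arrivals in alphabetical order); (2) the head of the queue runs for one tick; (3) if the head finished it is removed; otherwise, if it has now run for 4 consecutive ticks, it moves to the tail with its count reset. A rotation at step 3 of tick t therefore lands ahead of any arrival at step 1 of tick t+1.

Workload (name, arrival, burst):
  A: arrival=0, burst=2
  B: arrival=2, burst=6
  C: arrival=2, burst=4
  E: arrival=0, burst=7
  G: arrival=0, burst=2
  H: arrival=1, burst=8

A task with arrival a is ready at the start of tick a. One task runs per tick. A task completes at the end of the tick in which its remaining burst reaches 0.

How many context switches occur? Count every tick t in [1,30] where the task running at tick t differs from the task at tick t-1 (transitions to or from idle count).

t=0: queue=[A,E,G] q_used=0 → run A
t=1: queue=[A,E,G,H] q_used=1 → run A
t=2: queue=[E,G,H,B,C] q_used=0 → run E
t=3: queue=[E,G,H,B,C] q_used=1 → run E
t=4: queue=[E,G,H,B,C] q_used=2 → run E
t=5: queue=[E,G,H,B,C] q_used=3 → run E
t=6: queue=[G,H,B,C,E] q_used=0 → run G
t=7: queue=[G,H,B,C,E] q_used=1 → run G
t=8: queue=[H,B,C,E] q_used=0 → run H
t=9: queue=[H,B,C,E] q_used=1 → run H
t=10: queue=[H,B,C,E] q_used=2 → run H
t=11: queue=[H,B,C,E] q_used=3 → run H
t=12: queue=[B,C,E,H] q_used=0 → run B
t=13: queue=[B,C,E,H] q_used=1 → run B
t=14: queue=[B,C,E,H] q_used=2 → run B
t=15: queue=[B,C,E,H] q_used=3 → run B
t=16: queue=[C,E,H,B] q_used=0 → run C
t=17: queue=[C,E,H,B] q_used=1 → run C
t=18: queue=[C,E,H,B] q_used=2 → run C
t=19: queue=[C,E,H,B] q_used=3 → run C
t=20: queue=[E,H,B] q_used=0 → run E
t=21: queue=[E,H,B] q_used=1 → run E
t=22: queue=[E,H,B] q_used=2 → run E
t=23: queue=[H,B] q_used=0 → run H
t=24: queue=[H,B] q_used=1 → run H
t=25: queue=[H,B] q_used=2 → run H
t=26: queue=[H,B] q_used=3 → run H
t=27: queue=[B] q_used=0 → run B
t=28: queue=[B] q_used=1 → run B
t=29: (idle)
t=30: (idle)

context switches = 9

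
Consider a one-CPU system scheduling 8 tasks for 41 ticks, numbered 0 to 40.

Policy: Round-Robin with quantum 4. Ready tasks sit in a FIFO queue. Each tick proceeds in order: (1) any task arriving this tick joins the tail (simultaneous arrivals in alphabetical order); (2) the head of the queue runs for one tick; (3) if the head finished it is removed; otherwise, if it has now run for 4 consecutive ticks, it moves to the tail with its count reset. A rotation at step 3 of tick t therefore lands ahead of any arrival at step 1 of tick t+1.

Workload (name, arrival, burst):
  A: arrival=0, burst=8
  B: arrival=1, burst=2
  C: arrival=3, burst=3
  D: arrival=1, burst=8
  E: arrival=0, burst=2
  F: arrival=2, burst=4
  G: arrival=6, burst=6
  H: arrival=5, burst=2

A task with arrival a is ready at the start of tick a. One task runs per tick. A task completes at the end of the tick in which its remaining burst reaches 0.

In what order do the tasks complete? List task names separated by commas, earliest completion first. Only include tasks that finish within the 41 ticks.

completion order = E, B, F, C, A, H, D, G

t=0: queue=[A,E] q_used=0 → run A
t=1: queue=[A,E,B,D] q_used=1 → run A
t=2: queue=[A,E,B,D,F] q_used=2 → run A
t=3: queue=[A,E,B,D,F,C] q_used=3 → run A
t=4: queue=[E,B,D,F,C,A] q_used=0 → run E
t=5: queue=[E,B,D,F,C,A,H] q_used=1 → run E
t=6: queue=[B,D,F,C,A,H,G] q_used=0 → run B
t=7: queue=[B,D,F,C,A,H,G] q_used=1 → run B
t=8: queue=[D,F,C,A,H,G] q_used=0 → run D
t=9: queue=[D,F,C,A,H,G] q_used=1 → run D
t=10: queue=[D,F,C,A,H,G] q_used=2 → run D
t=11: queue=[D,F,C,A,H,G] q_used=3 → run D
t=12: queue=[F,C,A,H,G,D] q_used=0 → run F
t=13: queue=[F,C,A,H,G,D] q_used=1 → run F
t=14: queue=[F,C,A,H,G,D] q_used=2 → run F
t=15: queue=[F,C,A,H,G,D] q_used=3 → run F
t=16: queue=[C,A,H,G,D] q_used=0 → run C
t=17: queue=[C,A,H,G,D] q_used=1 → run C
t=18: queue=[C,A,H,G,D] q_used=2 → run C
t=19: queue=[A,H,G,D] q_used=0 → run A
t=20: queue=[A,H,G,D] q_used=1 → run A
t=21: queue=[A,H,G,D] q_used=2 → run A
t=22: queue=[A,H,G,D] q_used=3 → run A
t=23: queue=[H,G,D] q_used=0 → run H
t=24: queue=[H,G,D] q_used=1 → run H
t=25: queue=[G,D] q_used=0 → run G
t=26: queue=[G,D] q_used=1 → run G
t=27: queue=[G,D] q_used=2 → run G
t=28: queue=[G,D] q_used=3 → run G
t=29: queue=[D,G] q_used=0 → run D
t=30: queue=[D,G] q_used=1 → run D
t=31: queue=[D,G] q_used=2 → run D
t=32: queue=[D,G] q_used=3 → run D
t=33: queue=[G] q_used=0 → run G
t=34: queue=[G] q_used=1 → run G
t=35: (idle)
t=36: (idle)
t=37: (idle)
t=38: (idle)
t=39: (idle)
t=40: (idle)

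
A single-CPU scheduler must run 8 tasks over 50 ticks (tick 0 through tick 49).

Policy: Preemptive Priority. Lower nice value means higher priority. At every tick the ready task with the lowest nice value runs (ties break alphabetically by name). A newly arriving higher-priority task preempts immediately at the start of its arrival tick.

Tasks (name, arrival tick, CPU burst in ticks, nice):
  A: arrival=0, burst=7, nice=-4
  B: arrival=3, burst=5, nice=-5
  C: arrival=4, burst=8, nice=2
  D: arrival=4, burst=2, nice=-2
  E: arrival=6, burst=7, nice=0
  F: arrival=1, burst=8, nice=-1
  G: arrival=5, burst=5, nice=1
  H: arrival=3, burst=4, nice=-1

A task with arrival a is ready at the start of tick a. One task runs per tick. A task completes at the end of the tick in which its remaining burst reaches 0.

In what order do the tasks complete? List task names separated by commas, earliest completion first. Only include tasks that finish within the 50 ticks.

t=0: ready={A} → run A
t=1: ready={A,F} → run A
t=2: ready={A,F} → run A
t=3: ready={A,B,F,H} → run B
t=4: ready={A,B,C,D,F,H} → run B
t=5: ready={A,B,C,D,F,G,H} → run B
t=6: ready={A,B,C,D,E,F,G,H} → run B
t=7: ready={A,B,C,D,E,F,G,H} → run B
t=8: ready={A,C,D,E,F,G,H} → run A
t=9: ready={A,C,D,E,F,G,H} → run A
t=10: ready={A,C,D,E,F,G,H} → run A
t=11: ready={A,C,D,E,F,G,H} → run A
t=12: ready={C,D,E,F,G,H} → run D
t=13: ready={C,D,E,F,G,H} → run D
t=14: ready={C,E,F,G,H} → run F
t=15: ready={C,E,F,G,H} → run F
t=16: ready={C,E,F,G,H} → run F
t=17: ready={C,E,F,G,H} → run F
t=18: ready={C,E,F,G,H} → run F
t=19: ready={C,E,F,G,H} → run F
t=20: ready={C,E,F,G,H} → run F
t=21: ready={C,E,F,G,H} → run F
t=22: ready={C,E,G,H} → run H
t=23: ready={C,E,G,H} → run H
t=24: ready={C,E,G,H} → run H
t=25: ready={C,E,G,H} → run H
t=26: ready={C,E,G} → run E
t=27: ready={C,E,G} → run E
t=28: ready={C,E,G} → run E
t=29: ready={C,E,G} → run E
t=30: ready={C,E,G} → run E
t=31: ready={C,E,G} → run E
t=32: ready={C,E,G} → run E
t=33: ready={C,G} → run G
t=34: ready={C,G} → run G
t=35: ready={C,G} → run G
t=36: ready={C,G} → run G
t=37: ready={C,G} → run G
t=38: ready={C} → run C
t=39: ready={C} → run C
t=40: ready={C} → run C
t=41: ready={C} → run C
t=42: ready={C} → run C
t=43: ready={C} → run C
t=44: ready={C} → run C
t=45: ready={C} → run C
t=46: (idle)
t=47: (idle)
t=48: (idle)
t=49: (idle)

completion order = B, A, D, F, H, E, G, C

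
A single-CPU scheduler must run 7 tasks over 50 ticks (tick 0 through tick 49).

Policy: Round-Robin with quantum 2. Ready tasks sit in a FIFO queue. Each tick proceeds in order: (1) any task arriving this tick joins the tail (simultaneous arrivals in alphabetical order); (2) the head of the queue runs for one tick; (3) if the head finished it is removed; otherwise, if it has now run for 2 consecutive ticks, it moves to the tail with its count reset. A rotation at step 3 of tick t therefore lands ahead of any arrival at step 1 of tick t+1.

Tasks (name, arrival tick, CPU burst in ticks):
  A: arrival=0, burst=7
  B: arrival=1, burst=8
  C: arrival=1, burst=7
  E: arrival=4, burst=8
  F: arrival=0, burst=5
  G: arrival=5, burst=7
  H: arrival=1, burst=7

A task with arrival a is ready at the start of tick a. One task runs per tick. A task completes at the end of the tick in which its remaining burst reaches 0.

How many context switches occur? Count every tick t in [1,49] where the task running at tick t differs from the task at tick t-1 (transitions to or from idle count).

context switches = 27

t=0: queue=[A,F] q_used=0 → run A
t=1: queue=[A,F,B,C,H] q_used=1 → run A
t=2: queue=[F,B,C,H,A] q_used=0 → run F
t=3: queue=[F,B,C,H,A] q_used=1 → run F
t=4: queue=[B,C,H,A,F,E] q_used=0 → run B
t=5: queue=[B,C,H,A,F,E,G] q_used=1 → run B
t=6: queue=[C,H,A,F,E,G,B] q_used=0 → run C
t=7: queue=[C,H,A,F,E,G,B] q_used=1 → run C
t=8: queue=[H,A,F,E,G,B,C] q_used=0 → run H
t=9: queue=[H,A,F,E,G,B,C] q_used=1 → run H
t=10: queue=[A,F,E,G,B,C,H] q_used=0 → run A
t=11: queue=[A,F,E,G,B,C,H] q_used=1 → run A
t=12: queue=[F,E,G,B,C,H,A] q_used=0 → run F
t=13: queue=[F,E,G,B,C,H,A] q_used=1 → run F
t=14: queue=[E,G,B,C,H,A,F] q_used=0 → run E
t=15: queue=[E,G,B,C,H,A,F] q_used=1 → run E
t=16: queue=[G,B,C,H,A,F,E] q_used=0 → run G
t=17: queue=[G,B,C,H,A,F,E] q_used=1 → run G
t=18: queue=[B,C,H,A,F,E,G] q_used=0 → run B
t=19: queue=[B,C,H,A,F,E,G] q_used=1 → run B
t=20: queue=[C,H,A,F,E,G,B] q_used=0 → run C
t=21: queue=[C,H,A,F,E,G,B] q_used=1 → run C
t=22: queue=[H,A,F,E,G,B,C] q_used=0 → run H
t=23: queue=[H,A,F,E,G,B,C] q_used=1 → run H
t=24: queue=[A,F,E,G,B,C,H] q_used=0 → run A
t=25: queue=[A,F,E,G,B,C,H] q_used=1 → run A
t=26: queue=[F,E,G,B,C,H,A] q_used=0 → run F
t=27: queue=[E,G,B,C,H,A] q_used=0 → run E
t=28: queue=[E,G,B,C,H,A] q_used=1 → run E
t=29: queue=[G,B,C,H,A,E] q_used=0 → run G
t=30: queue=[G,B,C,H,A,E] q_used=1 → run G
t=31: queue=[B,C,H,A,E,G] q_used=0 → run B
t=32: queue=[B,C,H,A,E,G] q_used=1 → run B
t=33: queue=[C,H,A,E,G,B] q_used=0 → run C
t=34: queue=[C,H,A,E,G,B] q_used=1 → run C
t=35: queue=[H,A,E,G,B,C] q_used=0 → run H
t=36: queue=[H,A,E,G,B,C] q_used=1 → run H
t=37: queue=[A,E,G,B,C,H] q_used=0 → run A
t=38: queue=[E,G,B,C,H] q_used=0 → run E
t=39: queue=[E,G,B,C,H] q_used=1 → run E
t=40: queue=[G,B,C,H,E] q_used=0 → run G
t=41: queue=[G,B,C,H,E] q_used=1 → run G
t=42: queue=[B,C,H,E,G] q_used=0 → run B
t=43: queue=[B,C,H,E,G] q_used=1 → run B
t=44: queue=[C,H,E,G] q_used=0 → run C
t=45: queue=[H,E,G] q_used=0 → run H
t=46: queue=[E,G] q_used=0 → run E
t=47: queue=[E,G] q_used=1 → run E
t=48: queue=[G] q_used=0 → run G
t=49: (idle)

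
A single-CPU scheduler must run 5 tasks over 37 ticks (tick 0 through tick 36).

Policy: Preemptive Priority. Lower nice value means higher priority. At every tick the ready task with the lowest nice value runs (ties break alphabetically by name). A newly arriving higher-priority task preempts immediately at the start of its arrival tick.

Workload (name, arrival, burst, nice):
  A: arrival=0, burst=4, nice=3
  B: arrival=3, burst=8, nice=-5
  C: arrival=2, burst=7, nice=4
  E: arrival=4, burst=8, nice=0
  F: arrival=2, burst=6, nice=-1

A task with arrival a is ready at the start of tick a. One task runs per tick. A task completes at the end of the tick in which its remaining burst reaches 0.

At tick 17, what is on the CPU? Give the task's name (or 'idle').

running at tick 17 = E

t=0: ready={A} → run A
t=1: ready={A} → run A
t=2: ready={A,C,F} → run F
t=3: ready={A,B,C,F} → run B
t=4: ready={A,B,C,E,F} → run B
t=5: ready={A,B,C,E,F} → run B
t=6: ready={A,B,C,E,F} → run B
t=7: ready={A,B,C,E,F} → run B
t=8: ready={A,B,C,E,F} → run B
t=9: ready={A,B,C,E,F} → run B
t=10: ready={A,B,C,E,F} → run B
t=11: ready={A,C,E,F} → run F
t=12: ready={A,C,E,F} → run F
t=13: ready={A,C,E,F} → run F
t=14: ready={A,C,E,F} → run F
t=15: ready={A,C,E,F} → run F
t=16: ready={A,C,E} → run E
t=17: ready={A,C,E} → run E
t=18: ready={A,C,E} → run E
t=19: ready={A,C,E} → run E
t=20: ready={A,C,E} → run E
t=21: ready={A,C,E} → run E
t=22: ready={A,C,E} → run E
t=23: ready={A,C,E} → run E
t=24: ready={A,C} → run A
t=25: ready={A,C} → run A
t=26: ready={C} → run C
t=27: ready={C} → run C
t=28: ready={C} → run C
t=29: ready={C} → run C
t=30: ready={C} → run C
t=31: ready={C} → run C
t=32: ready={C} → run C
t=33: (idle)
t=34: (idle)
t=35: (idle)
t=36: (idle)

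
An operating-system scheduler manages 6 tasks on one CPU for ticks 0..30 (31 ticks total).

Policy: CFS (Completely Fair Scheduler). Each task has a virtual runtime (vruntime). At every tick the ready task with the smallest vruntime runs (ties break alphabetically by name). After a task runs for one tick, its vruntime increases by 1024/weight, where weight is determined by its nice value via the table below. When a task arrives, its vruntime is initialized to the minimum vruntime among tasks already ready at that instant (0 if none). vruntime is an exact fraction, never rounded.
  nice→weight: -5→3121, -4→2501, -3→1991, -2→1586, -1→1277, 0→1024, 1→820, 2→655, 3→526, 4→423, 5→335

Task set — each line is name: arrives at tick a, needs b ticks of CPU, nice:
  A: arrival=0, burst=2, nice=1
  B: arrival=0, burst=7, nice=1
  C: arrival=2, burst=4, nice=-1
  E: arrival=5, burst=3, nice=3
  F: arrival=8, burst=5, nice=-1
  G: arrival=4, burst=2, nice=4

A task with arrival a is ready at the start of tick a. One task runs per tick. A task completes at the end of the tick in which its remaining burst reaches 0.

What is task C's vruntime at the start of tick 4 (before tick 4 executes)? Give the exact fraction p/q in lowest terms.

vruntime(C, start of tick 4) = 256/205

t=0: vr[A=0 B=0] → run A
t=1: vr[A=256/205 B=0] → run B
t=2: vr[A=256/205 B=256/205 C=256/205] → run A
t=3: vr[B=256/205 C=256/205] → run B
t=4: vr[B=512/205 C=256/205 G=256/205] → run C
t=5: vr[B=512/205 C=536832/261785 E=256/205 G=256/205] → run E
t=6: vr[B=512/205 C=536832/261785 E=172288/53915 G=256/205] → run G
t=7: vr[B=512/205 C=536832/261785 E=172288/53915 G=318208/86715] → run C
t=8: vr[B=512/205 C=746752/261785 E=172288/53915 F=512/205 G=318208/86715] → run B
t=9: vr[B=768/205 C=746752/261785 E=172288/53915 F=512/205 G=318208/86715] → run F
t=10: vr[B=768/205 C=746752/261785 E=172288/53915 F=863744/261785 G=318208/86715] → run C
t=11: vr[B=768/205 C=956672/261785 E=172288/53915 F=863744/261785 G=318208/86715] → run E
t=12: vr[B=768/205 C=956672/261785 E=277248/53915 F=863744/261785 G=318208/86715] → run F
t=13: vr[B=768/205 C=956672/261785 E=277248/53915 F=1073664/261785 G=318208/86715] → run C
t=14: vr[B=768/205 E=277248/53915 F=1073664/261785 G=318208/86715] → run G
t=15: vr[B=768/205 E=277248/53915 F=1073664/261785] → run B
t=16: vr[B=1024/205 E=277248/53915 F=1073664/261785] → run F
t=17: vr[B=1024/205 E=277248/53915 F=1283584/261785] → run F
t=18: vr[B=1024/205 E=277248/53915 F=1493504/261785] → run B
t=19: vr[B=256/41 E=277248/53915 F=1493504/261785] → run E
t=20: vr[B=256/41 F=1493504/261785] → run F
t=21: vr[B=256/41] → run B
t=22: vr[B=1536/205] → run B
t=23: (idle)
t=24: (idle)
t=25: (idle)
t=26: (idle)
t=27: (idle)
t=28: (idle)
t=29: (idle)
t=30: (idle)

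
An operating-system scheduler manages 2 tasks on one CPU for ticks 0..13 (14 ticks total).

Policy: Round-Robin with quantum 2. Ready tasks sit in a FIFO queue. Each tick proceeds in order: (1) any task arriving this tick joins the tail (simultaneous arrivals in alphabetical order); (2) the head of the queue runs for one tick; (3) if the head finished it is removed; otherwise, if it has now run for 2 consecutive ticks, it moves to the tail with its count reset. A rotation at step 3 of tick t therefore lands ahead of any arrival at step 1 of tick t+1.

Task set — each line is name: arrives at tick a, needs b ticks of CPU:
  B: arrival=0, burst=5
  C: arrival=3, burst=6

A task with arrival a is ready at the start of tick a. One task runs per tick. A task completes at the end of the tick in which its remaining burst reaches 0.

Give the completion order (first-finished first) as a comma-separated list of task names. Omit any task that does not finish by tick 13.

completion order = B, C

t=0: queue=[B] q_used=0 → run B
t=1: queue=[B] q_used=1 → run B
t=2: queue=[B] q_used=0 → run B
t=3: queue=[B,C] q_used=1 → run B
t=4: queue=[C,B] q_used=0 → run C
t=5: queue=[C,B] q_used=1 → run C
t=6: queue=[B,C] q_used=0 → run B
t=7: queue=[C] q_used=0 → run C
t=8: queue=[C] q_used=1 → run C
t=9: queue=[C] q_used=0 → run C
t=10: queue=[C] q_used=1 → run C
t=11: (idle)
t=12: (idle)
t=13: (idle)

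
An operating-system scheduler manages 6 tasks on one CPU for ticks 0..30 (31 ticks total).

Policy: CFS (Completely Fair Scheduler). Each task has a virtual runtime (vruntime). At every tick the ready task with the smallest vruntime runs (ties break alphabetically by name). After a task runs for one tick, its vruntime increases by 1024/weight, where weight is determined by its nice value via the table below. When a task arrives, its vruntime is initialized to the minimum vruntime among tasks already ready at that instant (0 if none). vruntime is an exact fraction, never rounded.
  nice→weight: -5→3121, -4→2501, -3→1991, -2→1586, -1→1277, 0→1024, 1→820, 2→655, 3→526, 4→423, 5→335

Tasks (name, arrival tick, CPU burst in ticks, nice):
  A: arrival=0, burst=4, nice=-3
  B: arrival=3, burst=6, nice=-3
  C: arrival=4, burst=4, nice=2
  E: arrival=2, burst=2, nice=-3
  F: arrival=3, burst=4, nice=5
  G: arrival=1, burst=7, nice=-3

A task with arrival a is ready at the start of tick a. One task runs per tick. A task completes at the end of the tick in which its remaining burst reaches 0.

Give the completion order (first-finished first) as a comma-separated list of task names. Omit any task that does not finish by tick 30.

t=0: vr[A=0] → run A
t=1: vr[A=1024/1991 G=1024/1991] → run A
t=2: vr[A=2048/1991 E=1024/1991 G=1024/1991] → run E
t=3: vr[A=2048/1991 B=1024/1991 E=2048/1991 F=1024/1991 G=1024/1991] → run B
t=4: vr[A=2048/1991 B=2048/1991 C=1024/1991 E=2048/1991 F=1024/1991 G=1024/1991] → run C
t=5: vr[A=2048/1991 B=2048/1991 C=2709504/1304105 E=2048/1991 F=1024/1991 G=1024/1991] → run F
t=6: vr[A=2048/1991 B=2048/1991 C=2709504/1304105 E=2048/1991 F=2381824/666985 G=1024/1991] → run G
t=7: vr[A=2048/1991 B=2048/1991 C=2709504/1304105 E=2048/1991 F=2381824/666985 G=2048/1991] → run A
t=8: vr[A=3072/1991 B=2048/1991 C=2709504/1304105 E=2048/1991 F=2381824/666985 G=2048/1991] → run B
t=9: vr[A=3072/1991 B=3072/1991 C=2709504/1304105 E=2048/1991 F=2381824/666985 G=2048/1991] → run E
t=10: vr[A=3072/1991 B=3072/1991 C=2709504/1304105 F=2381824/666985 G=2048/1991] → run G
t=11: vr[A=3072/1991 B=3072/1991 C=2709504/1304105 F=2381824/666985 G=3072/1991] → run A
t=12: vr[B=3072/1991 C=2709504/1304105 F=2381824/666985 G=3072/1991] → run B
t=13: vr[B=4096/1991 C=2709504/1304105 F=2381824/666985 G=3072/1991] → run G
t=14: vr[B=4096/1991 C=2709504/1304105 F=2381824/666985 G=4096/1991] → run B
t=15: vr[B=5120/1991 C=2709504/1304105 F=2381824/666985 G=4096/1991] → run G
t=16: vr[B=5120/1991 C=2709504/1304105 F=2381824/666985 G=5120/1991] → run C
t=17: vr[B=5120/1991 C=4748288/1304105 F=2381824/666985 G=5120/1991] → run B
t=18: vr[B=6144/1991 C=4748288/1304105 F=2381824/666985 G=5120/1991] → run G
t=19: vr[B=6144/1991 C=4748288/1304105 F=2381824/666985 G=6144/1991] → run B
t=20: vr[C=4748288/1304105 F=2381824/666985 G=6144/1991] → run G
t=21: vr[C=4748288/1304105 F=2381824/666985 G=7168/1991] → run F
t=22: vr[C=4748288/1304105 F=4420608/666985 G=7168/1991] → run G
t=23: vr[C=4748288/1304105 F=4420608/666985] → run C
t=24: vr[C=6787072/1304105 F=4420608/666985] → run C
t=25: vr[F=4420608/666985] → run F
t=26: vr[F=6459392/666985] → run F
t=27: (idle)
t=28: (idle)
t=29: (idle)
t=30: (idle)

completion order = E, A, B, G, C, F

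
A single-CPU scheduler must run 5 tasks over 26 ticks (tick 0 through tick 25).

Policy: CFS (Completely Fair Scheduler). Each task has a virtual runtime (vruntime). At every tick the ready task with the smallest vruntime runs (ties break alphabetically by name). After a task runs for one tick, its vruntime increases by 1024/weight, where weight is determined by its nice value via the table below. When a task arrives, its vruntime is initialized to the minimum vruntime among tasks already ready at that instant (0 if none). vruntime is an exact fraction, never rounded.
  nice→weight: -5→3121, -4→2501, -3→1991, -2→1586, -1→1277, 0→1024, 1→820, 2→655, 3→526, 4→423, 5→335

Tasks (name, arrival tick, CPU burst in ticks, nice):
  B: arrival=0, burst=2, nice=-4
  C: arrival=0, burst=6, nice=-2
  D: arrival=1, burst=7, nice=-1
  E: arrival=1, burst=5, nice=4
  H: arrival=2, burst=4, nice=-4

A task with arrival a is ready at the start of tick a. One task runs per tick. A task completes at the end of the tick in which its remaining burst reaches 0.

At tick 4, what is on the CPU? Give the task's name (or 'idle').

running at tick 4 = H

t=0: vr[B=0 C=0] → run B
t=1: vr[B=1024/2501 C=0 D=0 E=0] → run C
t=2: vr[B=1024/2501 C=512/793 D=0 E=0 H=0] → run D
t=3: vr[B=1024/2501 C=512/793 D=1024/1277 E=0 H=0] → run E
t=4: vr[B=1024/2501 C=512/793 D=1024/1277 E=1024/423 H=0] → run H
t=5: vr[B=1024/2501 C=512/793 D=1024/1277 E=1024/423 H=1024/2501] → run B
t=6: vr[C=512/793 D=1024/1277 E=1024/423 H=1024/2501] → run H
t=7: vr[C=512/793 D=1024/1277 E=1024/423 H=2048/2501] → run C
t=8: vr[C=1024/793 D=1024/1277 E=1024/423 H=2048/2501] → run D
t=9: vr[C=1024/793 D=2048/1277 E=1024/423 H=2048/2501] → run H
t=10: vr[C=1024/793 D=2048/1277 E=1024/423 H=3072/2501] → run H
t=11: vr[C=1024/793 D=2048/1277 E=1024/423] → run C
t=12: vr[C=1536/793 D=2048/1277 E=1024/423] → run D
t=13: vr[C=1536/793 D=3072/1277 E=1024/423] → run C
t=14: vr[C=2048/793 D=3072/1277 E=1024/423] → run D
t=15: vr[C=2048/793 D=4096/1277 E=1024/423] → run E
t=16: vr[C=2048/793 D=4096/1277 E=2048/423] → run C
t=17: vr[C=2560/793 D=4096/1277 E=2048/423] → run D
t=18: vr[C=2560/793 D=5120/1277 E=2048/423] → run C
t=19: vr[D=5120/1277 E=2048/423] → run D
t=20: vr[D=6144/1277 E=2048/423] → run D
t=21: vr[E=2048/423] → run E
t=22: vr[E=1024/141] → run E
t=23: vr[E=4096/423] → run E
t=24: (idle)
t=25: (idle)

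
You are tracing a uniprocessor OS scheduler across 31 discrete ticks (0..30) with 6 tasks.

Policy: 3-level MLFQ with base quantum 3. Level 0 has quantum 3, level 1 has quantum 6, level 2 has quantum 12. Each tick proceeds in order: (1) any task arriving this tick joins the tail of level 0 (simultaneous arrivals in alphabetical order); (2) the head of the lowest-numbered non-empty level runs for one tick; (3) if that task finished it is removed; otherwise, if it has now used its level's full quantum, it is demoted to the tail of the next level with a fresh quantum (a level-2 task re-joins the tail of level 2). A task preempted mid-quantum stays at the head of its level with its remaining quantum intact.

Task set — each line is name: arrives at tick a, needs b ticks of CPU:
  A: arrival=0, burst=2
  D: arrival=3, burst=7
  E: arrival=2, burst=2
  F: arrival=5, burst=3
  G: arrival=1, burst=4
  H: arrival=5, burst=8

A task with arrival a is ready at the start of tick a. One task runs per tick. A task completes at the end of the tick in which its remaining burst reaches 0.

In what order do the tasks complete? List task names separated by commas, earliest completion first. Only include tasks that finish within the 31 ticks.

t=0: L0/L1/L2 = A/-/- → run A
t=1: L0/L1/L2 = AG/-/- → run A
t=2: L0/L1/L2 = GE/-/- → run G
t=3: L0/L1/L2 = GED/-/- → run G
t=4: L0/L1/L2 = GED/-/- → run G
t=5: L0/L1/L2 = EDFH/G/- → run E
t=6: L0/L1/L2 = EDFH/G/- → run E
t=7: L0/L1/L2 = DFH/G/- → run D
t=8: L0/L1/L2 = DFH/G/- → run D
t=9: L0/L1/L2 = DFH/G/- → run D
t=10: L0/L1/L2 = FH/GD/- → run F
t=11: L0/L1/L2 = FH/GD/- → run F
t=12: L0/L1/L2 = FH/GD/- → run F
t=13: L0/L1/L2 = H/GD/- → run H
t=14: L0/L1/L2 = H/GD/- → run H
t=15: L0/L1/L2 = H/GD/- → run H
t=16: L0/L1/L2 = -/GDH/- → run G
t=17: L0/L1/L2 = -/DH/- → run D
t=18: L0/L1/L2 = -/DH/- → run D
t=19: L0/L1/L2 = -/DH/- → run D
t=20: L0/L1/L2 = -/DH/- → run D
t=21: L0/L1/L2 = -/H/- → run H
t=22: L0/L1/L2 = -/H/- → run H
t=23: L0/L1/L2 = -/H/- → run H
t=24: L0/L1/L2 = -/H/- → run H
t=25: L0/L1/L2 = -/H/- → run H
t=26: (idle)
t=27: (idle)
t=28: (idle)
t=29: (idle)
t=30: (idle)

completion order = A, E, F, G, D, H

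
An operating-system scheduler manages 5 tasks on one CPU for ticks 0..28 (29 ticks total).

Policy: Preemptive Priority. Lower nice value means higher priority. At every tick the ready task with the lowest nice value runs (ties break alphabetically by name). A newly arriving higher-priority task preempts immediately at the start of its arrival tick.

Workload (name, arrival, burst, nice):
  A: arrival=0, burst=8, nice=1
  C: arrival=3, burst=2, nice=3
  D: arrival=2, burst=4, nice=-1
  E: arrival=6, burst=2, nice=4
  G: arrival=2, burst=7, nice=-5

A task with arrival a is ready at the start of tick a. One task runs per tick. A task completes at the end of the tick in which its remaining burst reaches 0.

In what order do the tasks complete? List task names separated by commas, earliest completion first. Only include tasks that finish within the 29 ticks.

completion order = G, D, A, C, E

t=0: ready={A} → run A
t=1: ready={A} → run A
t=2: ready={A,D,G} → run G
t=3: ready={A,C,D,G} → run G
t=4: ready={A,C,D,G} → run G
t=5: ready={A,C,D,G} → run G
t=6: ready={A,C,D,E,G} → run G
t=7: ready={A,C,D,E,G} → run G
t=8: ready={A,C,D,E,G} → run G
t=9: ready={A,C,D,E} → run D
t=10: ready={A,C,D,E} → run D
t=11: ready={A,C,D,E} → run D
t=12: ready={A,C,D,E} → run D
t=13: ready={A,C,E} → run A
t=14: ready={A,C,E} → run A
t=15: ready={A,C,E} → run A
t=16: ready={A,C,E} → run A
t=17: ready={A,C,E} → run A
t=18: ready={A,C,E} → run A
t=19: ready={C,E} → run C
t=20: ready={C,E} → run C
t=21: ready={E} → run E
t=22: ready={E} → run E
t=23: (idle)
t=24: (idle)
t=25: (idle)
t=26: (idle)
t=27: (idle)
t=28: (idle)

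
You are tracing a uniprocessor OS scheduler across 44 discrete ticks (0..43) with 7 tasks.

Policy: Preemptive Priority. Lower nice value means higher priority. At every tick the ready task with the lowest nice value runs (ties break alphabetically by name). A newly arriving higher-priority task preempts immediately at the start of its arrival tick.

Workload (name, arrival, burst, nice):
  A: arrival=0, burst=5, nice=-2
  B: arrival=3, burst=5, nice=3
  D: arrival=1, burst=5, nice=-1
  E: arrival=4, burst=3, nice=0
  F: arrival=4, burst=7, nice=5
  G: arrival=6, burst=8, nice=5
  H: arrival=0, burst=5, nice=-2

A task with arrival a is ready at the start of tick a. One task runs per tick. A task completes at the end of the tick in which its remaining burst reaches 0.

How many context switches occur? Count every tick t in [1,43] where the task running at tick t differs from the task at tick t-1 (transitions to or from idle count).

context switches = 7

t=0: ready={A,H} → run A
t=1: ready={A,D,H} → run A
t=2: ready={A,D,H} → run A
t=3: ready={A,B,D,H} → run A
t=4: ready={A,B,D,E,F,H} → run A
t=5: ready={B,D,E,F,H} → run H
t=6: ready={B,D,E,F,G,H} → run H
t=7: ready={B,D,E,F,G,H} → run H
t=8: ready={B,D,E,F,G,H} → run H
t=9: ready={B,D,E,F,G,H} → run H
t=10: ready={B,D,E,F,G} → run D
t=11: ready={B,D,E,F,G} → run D
t=12: ready={B,D,E,F,G} → run D
t=13: ready={B,D,E,F,G} → run D
t=14: ready={B,D,E,F,G} → run D
t=15: ready={B,E,F,G} → run E
t=16: ready={B,E,F,G} → run E
t=17: ready={B,E,F,G} → run E
t=18: ready={B,F,G} → run B
t=19: ready={B,F,G} → run B
t=20: ready={B,F,G} → run B
t=21: ready={B,F,G} → run B
t=22: ready={B,F,G} → run B
t=23: ready={F,G} → run F
t=24: ready={F,G} → run F
t=25: ready={F,G} → run F
t=26: ready={F,G} → run F
t=27: ready={F,G} → run F
t=28: ready={F,G} → run F
t=29: ready={F,G} → run F
t=30: ready={G} → run G
t=31: ready={G} → run G
t=32: ready={G} → run G
t=33: ready={G} → run G
t=34: ready={G} → run G
t=35: ready={G} → run G
t=36: ready={G} → run G
t=37: ready={G} → run G
t=38: (idle)
t=39: (idle)
t=40: (idle)
t=41: (idle)
t=42: (idle)
t=43: (idle)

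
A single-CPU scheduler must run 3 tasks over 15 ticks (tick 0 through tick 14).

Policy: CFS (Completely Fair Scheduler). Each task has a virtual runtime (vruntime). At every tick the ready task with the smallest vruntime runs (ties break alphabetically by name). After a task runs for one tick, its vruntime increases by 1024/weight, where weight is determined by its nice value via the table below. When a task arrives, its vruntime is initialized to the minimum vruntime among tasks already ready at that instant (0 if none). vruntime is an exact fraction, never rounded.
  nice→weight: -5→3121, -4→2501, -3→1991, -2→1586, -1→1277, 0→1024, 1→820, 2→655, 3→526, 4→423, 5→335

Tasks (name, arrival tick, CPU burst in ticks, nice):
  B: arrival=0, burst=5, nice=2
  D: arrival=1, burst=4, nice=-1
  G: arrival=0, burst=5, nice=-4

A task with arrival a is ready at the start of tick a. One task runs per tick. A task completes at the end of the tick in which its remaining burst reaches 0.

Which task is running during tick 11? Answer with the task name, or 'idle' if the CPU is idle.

t=0: vr[B=0 G=0] → run B
t=1: vr[B=1024/655 D=0 G=0] → run D
t=2: vr[B=1024/655 D=1024/1277 G=0] → run G
t=3: vr[B=1024/655 D=1024/1277 G=1024/2501] → run G
t=4: vr[B=1024/655 D=1024/1277 G=2048/2501] → run D
t=5: vr[B=1024/655 D=2048/1277 G=2048/2501] → run G
t=6: vr[B=1024/655 D=2048/1277 G=3072/2501] → run G
t=7: vr[B=1024/655 D=2048/1277 G=4096/2501] → run B
t=8: vr[B=2048/655 D=2048/1277 G=4096/2501] → run D
t=9: vr[B=2048/655 D=3072/1277 G=4096/2501] → run G
t=10: vr[B=2048/655 D=3072/1277] → run D
t=11: vr[B=2048/655] → run B
t=12: vr[B=3072/655] → run B
t=13: vr[B=4096/655] → run B
t=14: (idle)

running at tick 11 = B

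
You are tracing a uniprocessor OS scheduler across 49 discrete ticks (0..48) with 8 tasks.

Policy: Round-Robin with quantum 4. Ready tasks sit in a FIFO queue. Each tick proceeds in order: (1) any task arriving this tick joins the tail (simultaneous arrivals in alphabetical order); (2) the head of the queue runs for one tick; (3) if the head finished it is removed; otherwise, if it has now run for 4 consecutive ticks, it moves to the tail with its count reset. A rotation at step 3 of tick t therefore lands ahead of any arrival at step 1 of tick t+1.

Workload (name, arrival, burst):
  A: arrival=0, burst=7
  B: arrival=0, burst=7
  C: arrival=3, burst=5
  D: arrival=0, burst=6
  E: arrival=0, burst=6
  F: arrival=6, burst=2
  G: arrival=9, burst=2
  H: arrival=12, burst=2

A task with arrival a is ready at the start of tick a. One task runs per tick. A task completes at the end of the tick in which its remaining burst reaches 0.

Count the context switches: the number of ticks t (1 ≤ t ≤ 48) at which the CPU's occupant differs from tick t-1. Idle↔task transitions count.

context switches = 13

t=0: queue=[A,B,D,E] q_used=0 → run A
t=1: queue=[A,B,D,E] q_used=1 → run A
t=2: queue=[A,B,D,E] q_used=2 → run A
t=3: queue=[A,B,D,E,C] q_used=3 → run A
t=4: queue=[B,D,E,C,A] q_used=0 → run B
t=5: queue=[B,D,E,C,A] q_used=1 → run B
t=6: queue=[B,D,E,C,A,F] q_used=2 → run B
t=7: queue=[B,D,E,C,A,F] q_used=3 → run B
t=8: queue=[D,E,C,A,F,B] q_used=0 → run D
t=9: queue=[D,E,C,A,F,B,G] q_used=1 → run D
t=10: queue=[D,E,C,A,F,B,G] q_used=2 → run D
t=11: queue=[D,E,C,A,F,B,G] q_used=3 → run D
t=12: queue=[E,C,A,F,B,G,D,H] q_used=0 → run E
t=13: queue=[E,C,A,F,B,G,D,H] q_used=1 → run E
t=14: queue=[E,C,A,F,B,G,D,H] q_used=2 → run E
t=15: queue=[E,C,A,F,B,G,D,H] q_used=3 → run E
t=16: queue=[C,A,F,B,G,D,H,E] q_used=0 → run C
t=17: queue=[C,A,F,B,G,D,H,E] q_used=1 → run C
t=18: queue=[C,A,F,B,G,D,H,E] q_used=2 → run C
t=19: queue=[C,A,F,B,G,D,H,E] q_used=3 → run C
t=20: queue=[A,F,B,G,D,H,E,C] q_used=0 → run A
t=21: queue=[A,F,B,G,D,H,E,C] q_used=1 → run A
t=22: queue=[A,F,B,G,D,H,E,C] q_used=2 → run A
t=23: queue=[F,B,G,D,H,E,C] q_used=0 → run F
t=24: queue=[F,B,G,D,H,E,C] q_used=1 → run F
t=25: queue=[B,G,D,H,E,C] q_used=0 → run B
t=26: queue=[B,G,D,H,E,C] q_used=1 → run B
t=27: queue=[B,G,D,H,E,C] q_used=2 → run B
t=28: queue=[G,D,H,E,C] q_used=0 → run G
t=29: queue=[G,D,H,E,C] q_used=1 → run G
t=30: queue=[D,H,E,C] q_used=0 → run D
t=31: queue=[D,H,E,C] q_used=1 → run D
t=32: queue=[H,E,C] q_used=0 → run H
t=33: queue=[H,E,C] q_used=1 → run H
t=34: queue=[E,C] q_used=0 → run E
t=35: queue=[E,C] q_used=1 → run E
t=36: queue=[C] q_used=0 → run C
t=37: (idle)
t=38: (idle)
t=39: (idle)
t=40: (idle)
t=41: (idle)
t=42: (idle)
t=43: (idle)
t=44: (idle)
t=45: (idle)
t=46: (idle)
t=47: (idle)
t=48: (idle)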